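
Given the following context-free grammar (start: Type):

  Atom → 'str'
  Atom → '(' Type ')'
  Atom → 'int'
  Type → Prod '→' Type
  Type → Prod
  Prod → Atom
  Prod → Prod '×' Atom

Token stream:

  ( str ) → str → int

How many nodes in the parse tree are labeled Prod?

4

[Type [Prod [Atom ( [Type [Prod [Atom str]]] )]] → [Type [Prod [Atom str]] → [Type [Prod [Atom int]]]]]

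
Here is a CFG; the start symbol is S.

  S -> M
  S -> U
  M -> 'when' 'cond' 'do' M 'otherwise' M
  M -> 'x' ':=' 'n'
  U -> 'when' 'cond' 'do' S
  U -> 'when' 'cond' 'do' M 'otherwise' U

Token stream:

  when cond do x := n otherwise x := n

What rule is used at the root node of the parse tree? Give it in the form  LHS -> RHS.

S -> M

[S [M when cond do [M x := n] otherwise [M x := n]]]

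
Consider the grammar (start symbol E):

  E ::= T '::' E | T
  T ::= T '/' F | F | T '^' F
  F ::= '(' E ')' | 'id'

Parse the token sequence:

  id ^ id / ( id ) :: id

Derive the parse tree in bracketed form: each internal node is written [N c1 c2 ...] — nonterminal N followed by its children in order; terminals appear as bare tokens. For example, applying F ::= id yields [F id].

E
T :: E
T / F :: E
T ^ F / F :: E
F ^ F / F :: E
id ^ F / F :: E
id ^ id / F :: E
id ^ id / ( E ) :: E
id ^ id / ( T ) :: E
id ^ id / ( F ) :: E
id ^ id / ( id ) :: E
id ^ id / ( id ) :: T
id ^ id / ( id ) :: F
id ^ id / ( id ) :: id

[E [T [T [T [F id]] ^ [F id]] / [F ( [E [T [F id]]] )]] :: [E [T [F id]]]]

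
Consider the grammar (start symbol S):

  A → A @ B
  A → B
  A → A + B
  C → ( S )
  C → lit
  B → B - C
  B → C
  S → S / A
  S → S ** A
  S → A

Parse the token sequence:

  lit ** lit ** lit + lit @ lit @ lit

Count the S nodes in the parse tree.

3

[S [S [S [A [B [C lit]]]] ** [A [B [C lit]]]] ** [A [A [A [A [B [C lit]]] + [B [C lit]]] @ [B [C lit]]] @ [B [C lit]]]]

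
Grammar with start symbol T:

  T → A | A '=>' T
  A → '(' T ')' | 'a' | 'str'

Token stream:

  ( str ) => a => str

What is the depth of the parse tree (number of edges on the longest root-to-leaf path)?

[T [A ( [T [A str]] )] => [T [A a] => [T [A str]]]]

4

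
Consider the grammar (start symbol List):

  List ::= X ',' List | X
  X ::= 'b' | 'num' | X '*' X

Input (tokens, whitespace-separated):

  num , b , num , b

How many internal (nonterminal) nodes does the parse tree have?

8

[List [X num] , [List [X b] , [List [X num] , [List [X b]]]]]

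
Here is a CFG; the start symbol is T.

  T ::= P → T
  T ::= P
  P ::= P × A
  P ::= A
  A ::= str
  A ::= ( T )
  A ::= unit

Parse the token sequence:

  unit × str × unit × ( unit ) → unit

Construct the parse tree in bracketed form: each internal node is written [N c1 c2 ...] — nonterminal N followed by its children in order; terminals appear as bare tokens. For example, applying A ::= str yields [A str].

[T [P [P [P [P [A unit]] × [A str]] × [A unit]] × [A ( [T [P [A unit]]] )]] → [T [P [A unit]]]]

T
P → T
P × A → T
P × A × A → T
P × A × A × A → T
A × A × A × A → T
unit × A × A × A → T
unit × str × A × A → T
unit × str × unit × A → T
unit × str × unit × ( T ) → T
unit × str × unit × ( P ) → T
unit × str × unit × ( A ) → T
unit × str × unit × ( unit ) → T
unit × str × unit × ( unit ) → P
unit × str × unit × ( unit ) → A
unit × str × unit × ( unit ) → unit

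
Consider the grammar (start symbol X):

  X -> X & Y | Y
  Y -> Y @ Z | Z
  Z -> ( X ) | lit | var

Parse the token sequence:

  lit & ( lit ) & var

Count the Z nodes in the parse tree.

4

[X [X [X [Y [Z lit]]] & [Y [Z ( [X [Y [Z lit]]] )]]] & [Y [Z var]]]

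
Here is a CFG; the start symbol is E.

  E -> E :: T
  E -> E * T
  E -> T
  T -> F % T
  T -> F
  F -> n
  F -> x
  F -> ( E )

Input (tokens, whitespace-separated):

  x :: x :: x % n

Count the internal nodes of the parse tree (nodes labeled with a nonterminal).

11

[E [E [E [T [F x]]] :: [T [F x]]] :: [T [F x] % [T [F n]]]]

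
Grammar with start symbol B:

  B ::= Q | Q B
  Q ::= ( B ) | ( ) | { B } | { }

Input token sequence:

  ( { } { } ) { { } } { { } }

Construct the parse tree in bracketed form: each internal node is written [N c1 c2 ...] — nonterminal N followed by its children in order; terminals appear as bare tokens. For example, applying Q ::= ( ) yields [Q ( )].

[B [Q ( [B [Q { }] [B [Q { }]]] )] [B [Q { [B [Q { }]] }] [B [Q { [B [Q { }]] }]]]]

B
Q B
( B ) B
( Q B ) B
( { } B ) B
( { } Q ) B
( { } { } ) B
( { } { } ) Q B
( { } { } ) { B } B
( { } { } ) { Q } B
( { } { } ) { { } } B
( { } { } ) { { } } Q
( { } { } ) { { } } { B }
( { } { } ) { { } } { Q }
( { } { } ) { { } } { { } }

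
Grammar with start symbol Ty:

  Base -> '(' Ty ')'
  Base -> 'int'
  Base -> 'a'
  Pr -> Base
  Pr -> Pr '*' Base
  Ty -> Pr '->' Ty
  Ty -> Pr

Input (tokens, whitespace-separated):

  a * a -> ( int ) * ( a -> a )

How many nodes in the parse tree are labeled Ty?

[Ty [Pr [Pr [Base a]] * [Base a]] -> [Ty [Pr [Pr [Base ( [Ty [Pr [Base int]]] )]] * [Base ( [Ty [Pr [Base a]] -> [Ty [Pr [Base a]]]] )]]]]

5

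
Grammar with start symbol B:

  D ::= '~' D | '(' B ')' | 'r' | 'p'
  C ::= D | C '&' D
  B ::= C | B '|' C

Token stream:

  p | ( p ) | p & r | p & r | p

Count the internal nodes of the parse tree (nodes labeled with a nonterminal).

[B [B [B [B [B [C [D p]]] | [C [D ( [B [C [D p]]] )]]] | [C [C [D p]] & [D r]]] | [C [C [D p]] & [D r]]] | [C [D p]]]

22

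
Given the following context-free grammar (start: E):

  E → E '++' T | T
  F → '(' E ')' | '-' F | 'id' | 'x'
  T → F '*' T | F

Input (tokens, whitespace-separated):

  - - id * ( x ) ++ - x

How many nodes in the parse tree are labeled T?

[E [E [T [F - [F - [F id]]] * [T [F ( [E [T [F x]]] )]]]] ++ [T [F - [F x]]]]

4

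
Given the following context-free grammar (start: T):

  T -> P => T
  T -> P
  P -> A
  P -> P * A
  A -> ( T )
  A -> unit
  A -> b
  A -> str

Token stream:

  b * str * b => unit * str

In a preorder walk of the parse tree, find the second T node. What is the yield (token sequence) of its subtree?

unit * str

[T [P [P [P [A b]] * [A str]] * [A b]] => [T [P [P [A unit]] * [A str]]]]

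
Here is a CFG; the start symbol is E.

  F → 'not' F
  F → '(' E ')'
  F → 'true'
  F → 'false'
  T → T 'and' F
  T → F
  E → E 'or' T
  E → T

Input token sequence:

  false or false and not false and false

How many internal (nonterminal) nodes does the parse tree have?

11

[E [E [T [F false]]] or [T [T [T [F false]] and [F not [F false]]] and [F false]]]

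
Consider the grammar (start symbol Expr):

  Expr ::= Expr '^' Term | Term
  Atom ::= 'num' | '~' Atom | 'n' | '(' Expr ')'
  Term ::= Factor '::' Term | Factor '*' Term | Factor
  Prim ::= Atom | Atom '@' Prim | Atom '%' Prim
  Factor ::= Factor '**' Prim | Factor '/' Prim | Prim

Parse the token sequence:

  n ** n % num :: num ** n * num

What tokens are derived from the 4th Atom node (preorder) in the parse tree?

[Expr [Term [Factor [Factor [Prim [Atom n]]] ** [Prim [Atom n] % [Prim [Atom num]]]] :: [Term [Factor [Factor [Prim [Atom num]]] ** [Prim [Atom n]]] * [Term [Factor [Prim [Atom num]]]]]]]

num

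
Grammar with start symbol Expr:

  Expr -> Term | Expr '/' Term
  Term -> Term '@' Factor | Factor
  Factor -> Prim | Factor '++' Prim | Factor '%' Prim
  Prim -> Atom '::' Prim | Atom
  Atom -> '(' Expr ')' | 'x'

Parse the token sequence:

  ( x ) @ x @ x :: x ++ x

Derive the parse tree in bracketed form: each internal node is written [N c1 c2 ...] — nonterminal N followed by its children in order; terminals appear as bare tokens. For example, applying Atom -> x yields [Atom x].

Expr
Term
Term @ Factor
Term @ Factor @ Factor
Factor @ Factor @ Factor
Prim @ Factor @ Factor
Atom @ Factor @ Factor
( Expr ) @ Factor @ Factor
( Term ) @ Factor @ Factor
( Factor ) @ Factor @ Factor
( Prim ) @ Factor @ Factor
( Atom ) @ Factor @ Factor
( x ) @ Factor @ Factor
( x ) @ Prim @ Factor
( x ) @ Atom @ Factor
( x ) @ x @ Factor
( x ) @ x @ Factor ++ Prim
( x ) @ x @ Prim ++ Prim
( x ) @ x @ Atom :: Prim ++ Prim
( x ) @ x @ x :: Prim ++ Prim
( x ) @ x @ x :: Atom ++ Prim
( x ) @ x @ x :: x ++ Prim
( x ) @ x @ x :: x ++ Atom
( x ) @ x @ x :: x ++ x

[Expr [Term [Term [Term [Factor [Prim [Atom ( [Expr [Term [Factor [Prim [Atom x]]]]] )]]]] @ [Factor [Prim [Atom x]]]] @ [Factor [Factor [Prim [Atom x] :: [Prim [Atom x]]]] ++ [Prim [Atom x]]]]]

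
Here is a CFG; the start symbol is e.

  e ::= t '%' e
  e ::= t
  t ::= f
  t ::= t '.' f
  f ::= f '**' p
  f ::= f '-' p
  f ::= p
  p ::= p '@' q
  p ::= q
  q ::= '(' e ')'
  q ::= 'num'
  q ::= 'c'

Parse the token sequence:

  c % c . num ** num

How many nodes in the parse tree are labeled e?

2

[e [t [f [p [q c]]]] % [e [t [t [f [p [q c]]]] . [f [f [p [q num]]] ** [p [q num]]]]]]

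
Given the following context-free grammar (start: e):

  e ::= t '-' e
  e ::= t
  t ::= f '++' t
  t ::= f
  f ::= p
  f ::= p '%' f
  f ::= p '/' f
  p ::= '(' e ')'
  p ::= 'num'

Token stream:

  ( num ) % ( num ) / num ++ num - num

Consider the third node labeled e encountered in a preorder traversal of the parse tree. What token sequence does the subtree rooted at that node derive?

[e [t [f [p ( [e [t [f [p num]]]] )] % [f [p ( [e [t [f [p num]]]] )] / [f [p num]]]] ++ [t [f [p num]]]] - [e [t [f [p num]]]]]

num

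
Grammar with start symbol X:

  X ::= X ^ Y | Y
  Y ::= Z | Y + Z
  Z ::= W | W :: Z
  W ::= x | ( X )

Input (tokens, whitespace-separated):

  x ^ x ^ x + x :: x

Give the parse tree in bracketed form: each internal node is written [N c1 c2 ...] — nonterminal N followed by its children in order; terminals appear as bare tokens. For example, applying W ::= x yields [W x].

[X [X [X [Y [Z [W x]]]] ^ [Y [Z [W x]]]] ^ [Y [Y [Z [W x]]] + [Z [W x] :: [Z [W x]]]]]

X
X ^ Y
X ^ Y ^ Y
Y ^ Y ^ Y
Z ^ Y ^ Y
W ^ Y ^ Y
x ^ Y ^ Y
x ^ Z ^ Y
x ^ W ^ Y
x ^ x ^ Y
x ^ x ^ Y + Z
x ^ x ^ Z + Z
x ^ x ^ W + Z
x ^ x ^ x + Z
x ^ x ^ x + W :: Z
x ^ x ^ x + x :: Z
x ^ x ^ x + x :: W
x ^ x ^ x + x :: x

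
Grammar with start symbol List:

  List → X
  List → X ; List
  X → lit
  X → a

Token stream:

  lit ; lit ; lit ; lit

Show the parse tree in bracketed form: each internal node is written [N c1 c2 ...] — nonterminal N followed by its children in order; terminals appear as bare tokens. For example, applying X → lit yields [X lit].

List
X ; List
lit ; List
lit ; X ; List
lit ; lit ; List
lit ; lit ; X ; List
lit ; lit ; lit ; List
lit ; lit ; lit ; X
lit ; lit ; lit ; lit

[List [X lit] ; [List [X lit] ; [List [X lit] ; [List [X lit]]]]]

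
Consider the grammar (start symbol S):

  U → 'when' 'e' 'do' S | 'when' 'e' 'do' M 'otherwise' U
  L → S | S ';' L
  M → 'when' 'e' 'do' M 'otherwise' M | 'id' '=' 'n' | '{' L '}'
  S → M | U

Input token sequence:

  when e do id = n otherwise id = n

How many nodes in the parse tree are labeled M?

[S [M when e do [M id = n] otherwise [M id = n]]]

3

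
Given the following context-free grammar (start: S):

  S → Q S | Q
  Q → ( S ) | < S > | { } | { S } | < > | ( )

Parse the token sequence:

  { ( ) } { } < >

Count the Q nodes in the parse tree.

[S [Q { [S [Q ( )]] }] [S [Q { }] [S [Q < >]]]]

4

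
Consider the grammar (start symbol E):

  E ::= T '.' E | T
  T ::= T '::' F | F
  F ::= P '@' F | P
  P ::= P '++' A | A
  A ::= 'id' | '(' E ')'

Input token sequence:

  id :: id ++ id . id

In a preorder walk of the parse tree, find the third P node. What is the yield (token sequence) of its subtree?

id

[E [T [T [F [P [A id]]]] :: [F [P [P [A id]] ++ [A id]]]] . [E [T [F [P [A id]]]]]]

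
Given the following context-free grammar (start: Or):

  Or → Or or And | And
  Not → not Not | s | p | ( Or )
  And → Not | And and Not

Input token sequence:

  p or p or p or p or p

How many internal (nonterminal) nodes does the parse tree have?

15

[Or [Or [Or [Or [Or [And [Not p]]] or [And [Not p]]] or [And [Not p]]] or [And [Not p]]] or [And [Not p]]]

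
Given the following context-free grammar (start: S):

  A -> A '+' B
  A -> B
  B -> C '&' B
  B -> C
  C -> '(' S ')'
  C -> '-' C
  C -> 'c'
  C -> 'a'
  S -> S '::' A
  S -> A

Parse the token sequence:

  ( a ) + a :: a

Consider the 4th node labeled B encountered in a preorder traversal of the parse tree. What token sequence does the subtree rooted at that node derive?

[S [S [A [A [B [C ( [S [A [B [C a]]]] )]]] + [B [C a]]]] :: [A [B [C a]]]]

a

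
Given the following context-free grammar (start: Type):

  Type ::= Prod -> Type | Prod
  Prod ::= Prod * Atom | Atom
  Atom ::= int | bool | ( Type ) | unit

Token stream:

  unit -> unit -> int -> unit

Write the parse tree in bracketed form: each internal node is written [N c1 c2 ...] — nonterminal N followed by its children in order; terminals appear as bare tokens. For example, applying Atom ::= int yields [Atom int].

[Type [Prod [Atom unit]] -> [Type [Prod [Atom unit]] -> [Type [Prod [Atom int]] -> [Type [Prod [Atom unit]]]]]]

Type
Prod -> Type
Atom -> Type
unit -> Type
unit -> Prod -> Type
unit -> Atom -> Type
unit -> unit -> Type
unit -> unit -> Prod -> Type
unit -> unit -> Atom -> Type
unit -> unit -> int -> Type
unit -> unit -> int -> Prod
unit -> unit -> int -> Atom
unit -> unit -> int -> unit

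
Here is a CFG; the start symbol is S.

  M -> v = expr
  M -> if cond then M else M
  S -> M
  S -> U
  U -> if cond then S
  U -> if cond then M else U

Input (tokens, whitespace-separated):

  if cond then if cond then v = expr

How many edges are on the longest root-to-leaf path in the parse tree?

6

[S [U if cond then [S [U if cond then [S [M v = expr]]]]]]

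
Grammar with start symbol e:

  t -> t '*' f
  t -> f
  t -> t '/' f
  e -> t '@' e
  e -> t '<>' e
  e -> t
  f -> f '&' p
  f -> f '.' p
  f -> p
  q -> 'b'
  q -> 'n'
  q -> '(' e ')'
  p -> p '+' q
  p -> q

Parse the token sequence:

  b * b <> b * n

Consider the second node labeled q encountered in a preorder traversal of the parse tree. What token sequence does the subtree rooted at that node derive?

[e [t [t [f [p [q b]]]] * [f [p [q b]]]] <> [e [t [t [f [p [q b]]]] * [f [p [q n]]]]]]

b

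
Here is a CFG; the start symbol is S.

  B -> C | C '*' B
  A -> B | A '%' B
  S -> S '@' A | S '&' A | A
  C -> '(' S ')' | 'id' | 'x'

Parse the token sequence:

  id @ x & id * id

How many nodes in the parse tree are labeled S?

[S [S [S [A [B [C id]]]] @ [A [B [C x]]]] & [A [B [C id] * [B [C id]]]]]

3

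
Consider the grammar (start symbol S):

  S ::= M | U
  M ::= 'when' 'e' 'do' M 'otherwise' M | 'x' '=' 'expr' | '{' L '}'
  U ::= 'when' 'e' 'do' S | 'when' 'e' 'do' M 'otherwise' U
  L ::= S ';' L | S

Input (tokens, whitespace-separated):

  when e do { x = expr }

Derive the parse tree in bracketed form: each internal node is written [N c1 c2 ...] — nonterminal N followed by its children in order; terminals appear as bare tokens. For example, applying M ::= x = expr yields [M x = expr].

[S [U when e do [S [M { [L [S [M x = expr]]] }]]]]

S
U
when e do S
when e do M
when e do { L }
when e do { S }
when e do { M }
when e do { x = expr }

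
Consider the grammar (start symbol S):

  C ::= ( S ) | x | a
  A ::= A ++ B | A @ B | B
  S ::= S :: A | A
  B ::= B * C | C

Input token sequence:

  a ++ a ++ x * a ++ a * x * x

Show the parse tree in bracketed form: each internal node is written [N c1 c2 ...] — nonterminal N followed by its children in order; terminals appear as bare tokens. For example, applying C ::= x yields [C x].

S
A
A ++ B
A ++ B ++ B
A ++ B ++ B ++ B
B ++ B ++ B ++ B
C ++ B ++ B ++ B
a ++ B ++ B ++ B
a ++ C ++ B ++ B
a ++ a ++ B ++ B
a ++ a ++ B * C ++ B
a ++ a ++ C * C ++ B
a ++ a ++ x * C ++ B
a ++ a ++ x * a ++ B
a ++ a ++ x * a ++ B * C
a ++ a ++ x * a ++ B * C * C
a ++ a ++ x * a ++ C * C * C
a ++ a ++ x * a ++ a * C * C
a ++ a ++ x * a ++ a * x * C
a ++ a ++ x * a ++ a * x * x

[S [A [A [A [A [B [C a]]] ++ [B [C a]]] ++ [B [B [C x]] * [C a]]] ++ [B [B [B [C a]] * [C x]] * [C x]]]]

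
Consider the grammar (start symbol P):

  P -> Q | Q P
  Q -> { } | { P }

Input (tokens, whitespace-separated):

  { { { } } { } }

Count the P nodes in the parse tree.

[P [Q { [P [Q { [P [Q { }]] }] [P [Q { }]]] }]]

4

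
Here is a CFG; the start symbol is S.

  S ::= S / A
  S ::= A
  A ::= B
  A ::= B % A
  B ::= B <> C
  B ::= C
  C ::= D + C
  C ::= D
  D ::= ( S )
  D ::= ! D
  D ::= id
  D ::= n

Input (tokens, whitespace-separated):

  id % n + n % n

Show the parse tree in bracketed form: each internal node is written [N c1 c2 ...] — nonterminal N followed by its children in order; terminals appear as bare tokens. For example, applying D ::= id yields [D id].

S
A
B % A
C % A
D % A
id % A
id % B % A
id % C % A
id % D + C % A
id % n + C % A
id % n + D % A
id % n + n % A
id % n + n % B
id % n + n % C
id % n + n % D
id % n + n % n

[S [A [B [C [D id]]] % [A [B [C [D n] + [C [D n]]]] % [A [B [C [D n]]]]]]]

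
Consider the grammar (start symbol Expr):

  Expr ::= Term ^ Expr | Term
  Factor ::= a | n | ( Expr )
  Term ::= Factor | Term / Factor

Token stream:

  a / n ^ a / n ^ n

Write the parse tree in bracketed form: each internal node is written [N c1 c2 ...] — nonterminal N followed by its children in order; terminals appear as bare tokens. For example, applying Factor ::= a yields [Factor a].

[Expr [Term [Term [Factor a]] / [Factor n]] ^ [Expr [Term [Term [Factor a]] / [Factor n]] ^ [Expr [Term [Factor n]]]]]

Expr
Term ^ Expr
Term / Factor ^ Expr
Factor / Factor ^ Expr
a / Factor ^ Expr
a / n ^ Expr
a / n ^ Term ^ Expr
a / n ^ Term / Factor ^ Expr
a / n ^ Factor / Factor ^ Expr
a / n ^ a / Factor ^ Expr
a / n ^ a / n ^ Expr
a / n ^ a / n ^ Term
a / n ^ a / n ^ Factor
a / n ^ a / n ^ n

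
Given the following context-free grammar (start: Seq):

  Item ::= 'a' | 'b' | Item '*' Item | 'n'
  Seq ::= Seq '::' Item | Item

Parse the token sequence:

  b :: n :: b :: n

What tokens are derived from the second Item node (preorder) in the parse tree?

[Seq [Seq [Seq [Seq [Item b]] :: [Item n]] :: [Item b]] :: [Item n]]

n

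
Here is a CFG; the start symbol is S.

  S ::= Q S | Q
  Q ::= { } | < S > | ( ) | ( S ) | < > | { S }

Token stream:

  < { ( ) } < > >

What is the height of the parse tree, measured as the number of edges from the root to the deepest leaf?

[S [Q < [S [Q { [S [Q ( )]] }] [S [Q < >]]] >]]

6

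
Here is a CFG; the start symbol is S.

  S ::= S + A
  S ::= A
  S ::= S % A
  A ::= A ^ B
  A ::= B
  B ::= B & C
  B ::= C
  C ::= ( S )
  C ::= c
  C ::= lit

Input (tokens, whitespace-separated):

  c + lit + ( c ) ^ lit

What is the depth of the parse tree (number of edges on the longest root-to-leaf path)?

[S [S [S [A [B [C c]]]] + [A [B [C lit]]]] + [A [A [B [C ( [S [A [B [C c]]]] )]]] ^ [B [C lit]]]]

9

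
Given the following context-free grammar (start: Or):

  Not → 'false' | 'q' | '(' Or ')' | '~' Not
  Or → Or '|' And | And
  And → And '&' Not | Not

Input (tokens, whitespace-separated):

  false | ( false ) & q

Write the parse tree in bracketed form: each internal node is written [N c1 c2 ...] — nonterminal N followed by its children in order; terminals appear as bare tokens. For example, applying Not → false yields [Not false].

Or
Or | And
And | And
Not | And
false | And
false | And & Not
false | Not & Not
false | ( Or ) & Not
false | ( And ) & Not
false | ( Not ) & Not
false | ( false ) & Not
false | ( false ) & q

[Or [Or [And [Not false]]] | [And [And [Not ( [Or [And [Not false]]] )]] & [Not q]]]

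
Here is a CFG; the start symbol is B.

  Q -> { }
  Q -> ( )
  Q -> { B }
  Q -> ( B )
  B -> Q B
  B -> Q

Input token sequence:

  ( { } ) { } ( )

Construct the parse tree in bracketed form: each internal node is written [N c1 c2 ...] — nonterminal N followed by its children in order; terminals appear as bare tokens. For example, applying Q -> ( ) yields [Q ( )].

[B [Q ( [B [Q { }]] )] [B [Q { }] [B [Q ( )]]]]

B
Q B
( B ) B
( Q ) B
( { } ) B
( { } ) Q B
( { } ) { } B
( { } ) { } Q
( { } ) { } ( )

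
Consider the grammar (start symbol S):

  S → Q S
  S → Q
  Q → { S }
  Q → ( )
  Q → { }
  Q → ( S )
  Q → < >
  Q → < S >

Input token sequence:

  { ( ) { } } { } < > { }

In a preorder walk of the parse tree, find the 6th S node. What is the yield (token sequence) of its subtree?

[S [Q { [S [Q ( )] [S [Q { }]]] }] [S [Q { }] [S [Q < >] [S [Q { }]]]]]

{ }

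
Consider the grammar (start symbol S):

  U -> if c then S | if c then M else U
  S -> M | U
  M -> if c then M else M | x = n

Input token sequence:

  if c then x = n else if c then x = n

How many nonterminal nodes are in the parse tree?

[S [U if c then [M x = n] else [U if c then [S [M x = n]]]]]

6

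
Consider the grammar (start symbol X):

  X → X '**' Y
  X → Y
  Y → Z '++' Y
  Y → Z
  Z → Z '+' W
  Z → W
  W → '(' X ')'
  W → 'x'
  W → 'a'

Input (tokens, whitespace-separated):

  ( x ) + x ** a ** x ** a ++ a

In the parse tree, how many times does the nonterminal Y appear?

[X [X [X [X [Y [Z [Z [W ( [X [Y [Z [W x]]]] )]] + [W x]]]] ** [Y [Z [W a]]]] ** [Y [Z [W x]]]] ** [Y [Z [W a]] ++ [Y [Z [W a]]]]]

6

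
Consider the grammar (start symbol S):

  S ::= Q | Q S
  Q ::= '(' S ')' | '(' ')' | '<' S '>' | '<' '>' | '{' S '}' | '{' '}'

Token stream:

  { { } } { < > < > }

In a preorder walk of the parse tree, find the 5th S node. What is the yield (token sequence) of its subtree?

< >

[S [Q { [S [Q { }]] }] [S [Q { [S [Q < >] [S [Q < >]]] }]]]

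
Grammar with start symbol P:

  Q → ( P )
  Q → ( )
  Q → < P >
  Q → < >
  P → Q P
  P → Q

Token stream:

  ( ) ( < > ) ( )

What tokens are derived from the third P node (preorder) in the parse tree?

< >

[P [Q ( )] [P [Q ( [P [Q < >]] )] [P [Q ( )]]]]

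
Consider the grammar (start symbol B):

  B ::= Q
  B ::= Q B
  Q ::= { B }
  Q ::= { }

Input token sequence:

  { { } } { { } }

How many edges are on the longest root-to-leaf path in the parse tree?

[B [Q { [B [Q { }]] }] [B [Q { [B [Q { }]] }]]]

5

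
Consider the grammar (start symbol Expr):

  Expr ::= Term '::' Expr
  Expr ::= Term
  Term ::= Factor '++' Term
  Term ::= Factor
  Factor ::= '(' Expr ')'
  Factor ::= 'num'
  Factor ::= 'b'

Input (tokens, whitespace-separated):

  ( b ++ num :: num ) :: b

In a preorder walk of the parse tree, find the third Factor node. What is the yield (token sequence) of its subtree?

[Expr [Term [Factor ( [Expr [Term [Factor b] ++ [Term [Factor num]]] :: [Expr [Term [Factor num]]]] )]] :: [Expr [Term [Factor b]]]]

num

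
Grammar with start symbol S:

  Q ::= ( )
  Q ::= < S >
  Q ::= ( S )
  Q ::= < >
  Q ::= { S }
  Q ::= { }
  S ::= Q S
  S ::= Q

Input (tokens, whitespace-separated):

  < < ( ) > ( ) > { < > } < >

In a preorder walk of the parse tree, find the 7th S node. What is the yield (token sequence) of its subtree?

[S [Q < [S [Q < [S [Q ( )]] >] [S [Q ( )]]] >] [S [Q { [S [Q < >]] }] [S [Q < >]]]]

< >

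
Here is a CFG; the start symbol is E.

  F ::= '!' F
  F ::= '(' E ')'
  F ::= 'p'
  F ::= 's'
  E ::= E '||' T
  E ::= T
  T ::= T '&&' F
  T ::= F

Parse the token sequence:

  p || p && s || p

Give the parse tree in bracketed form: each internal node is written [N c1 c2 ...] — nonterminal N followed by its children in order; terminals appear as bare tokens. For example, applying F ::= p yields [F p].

E
E || T
E || T || T
T || T || T
F || T || T
p || T || T
p || T && F || T
p || F && F || T
p || p && F || T
p || p && s || T
p || p && s || F
p || p && s || p

[E [E [E [T [F p]]] || [T [T [F p]] && [F s]]] || [T [F p]]]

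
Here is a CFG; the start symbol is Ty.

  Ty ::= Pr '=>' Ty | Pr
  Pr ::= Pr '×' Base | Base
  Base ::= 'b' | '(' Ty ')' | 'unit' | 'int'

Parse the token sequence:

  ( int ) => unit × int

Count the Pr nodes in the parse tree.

[Ty [Pr [Base ( [Ty [Pr [Base int]]] )]] => [Ty [Pr [Pr [Base unit]] × [Base int]]]]

4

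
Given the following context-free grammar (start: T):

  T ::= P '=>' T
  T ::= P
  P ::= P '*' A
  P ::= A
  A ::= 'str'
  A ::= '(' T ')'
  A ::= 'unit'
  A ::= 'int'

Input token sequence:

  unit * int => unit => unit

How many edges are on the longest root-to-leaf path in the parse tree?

[T [P [P [A unit]] * [A int]] => [T [P [A unit]] => [T [P [A unit]]]]]

5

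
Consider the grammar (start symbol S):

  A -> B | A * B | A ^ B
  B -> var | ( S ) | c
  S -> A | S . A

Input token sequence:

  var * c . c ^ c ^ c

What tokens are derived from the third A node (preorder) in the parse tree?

[S [S [A [A [B var]] * [B c]]] . [A [A [A [B c]] ^ [B c]] ^ [B c]]]

c ^ c ^ c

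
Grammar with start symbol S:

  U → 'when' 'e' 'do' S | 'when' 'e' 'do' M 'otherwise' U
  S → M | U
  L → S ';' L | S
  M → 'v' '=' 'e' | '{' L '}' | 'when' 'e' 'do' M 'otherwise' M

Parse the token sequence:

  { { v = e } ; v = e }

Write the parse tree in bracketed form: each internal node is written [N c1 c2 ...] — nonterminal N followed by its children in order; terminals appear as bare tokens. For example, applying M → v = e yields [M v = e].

[S [M { [L [S [M { [L [S [M v = e]]] }]] ; [L [S [M v = e]]]] }]]

S
M
{ L }
{ S ; L }
{ M ; L }
{ { L } ; L }
{ { S } ; L }
{ { M } ; L }
{ { v = e } ; L }
{ { v = e } ; S }
{ { v = e } ; M }
{ { v = e } ; v = e }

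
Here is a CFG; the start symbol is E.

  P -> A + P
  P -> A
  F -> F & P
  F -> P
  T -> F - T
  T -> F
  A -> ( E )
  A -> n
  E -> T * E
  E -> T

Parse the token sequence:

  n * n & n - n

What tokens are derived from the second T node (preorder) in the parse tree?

[E [T [F [P [A n]]]] * [E [T [F [F [P [A n]]] & [P [A n]]] - [T [F [P [A n]]]]]]]

n & n - n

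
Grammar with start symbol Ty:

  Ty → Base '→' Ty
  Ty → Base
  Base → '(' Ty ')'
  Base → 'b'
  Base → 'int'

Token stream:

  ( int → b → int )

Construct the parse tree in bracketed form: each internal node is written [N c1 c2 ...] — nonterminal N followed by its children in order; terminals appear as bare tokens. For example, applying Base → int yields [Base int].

[Ty [Base ( [Ty [Base int] → [Ty [Base b] → [Ty [Base int]]]] )]]

Ty
Base
( Ty )
( Base → Ty )
( int → Ty )
( int → Base → Ty )
( int → b → Ty )
( int → b → Base )
( int → b → int )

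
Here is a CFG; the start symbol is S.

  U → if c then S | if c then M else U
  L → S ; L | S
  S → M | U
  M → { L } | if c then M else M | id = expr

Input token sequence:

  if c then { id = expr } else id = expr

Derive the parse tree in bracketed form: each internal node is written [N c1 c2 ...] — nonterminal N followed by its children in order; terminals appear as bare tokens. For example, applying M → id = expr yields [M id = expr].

S
M
if c then M else M
if c then { L } else M
if c then { S } else M
if c then { M } else M
if c then { id = expr } else M
if c then { id = expr } else id = expr

[S [M if c then [M { [L [S [M id = expr]]] }] else [M id = expr]]]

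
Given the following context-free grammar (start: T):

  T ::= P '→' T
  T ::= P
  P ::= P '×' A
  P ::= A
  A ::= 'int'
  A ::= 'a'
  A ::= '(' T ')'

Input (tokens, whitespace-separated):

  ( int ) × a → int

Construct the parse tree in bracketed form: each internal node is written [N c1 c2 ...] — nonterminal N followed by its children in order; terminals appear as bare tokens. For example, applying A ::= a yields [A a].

T
P → T
P × A → T
A × A → T
( T ) × A → T
( P ) × A → T
( A ) × A → T
( int ) × A → T
( int ) × a → T
( int ) × a → P
( int ) × a → A
( int ) × a → int

[T [P [P [A ( [T [P [A int]]] )]] × [A a]] → [T [P [A int]]]]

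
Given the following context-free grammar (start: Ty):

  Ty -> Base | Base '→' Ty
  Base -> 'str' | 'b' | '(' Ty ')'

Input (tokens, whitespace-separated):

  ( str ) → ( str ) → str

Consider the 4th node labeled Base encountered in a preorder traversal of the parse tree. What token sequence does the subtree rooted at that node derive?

str

[Ty [Base ( [Ty [Base str]] )] → [Ty [Base ( [Ty [Base str]] )] → [Ty [Base str]]]]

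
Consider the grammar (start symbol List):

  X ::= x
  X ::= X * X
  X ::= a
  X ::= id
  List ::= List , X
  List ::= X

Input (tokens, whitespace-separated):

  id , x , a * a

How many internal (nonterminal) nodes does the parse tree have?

8

[List [List [List [X id]] , [X x]] , [X [X a] * [X a]]]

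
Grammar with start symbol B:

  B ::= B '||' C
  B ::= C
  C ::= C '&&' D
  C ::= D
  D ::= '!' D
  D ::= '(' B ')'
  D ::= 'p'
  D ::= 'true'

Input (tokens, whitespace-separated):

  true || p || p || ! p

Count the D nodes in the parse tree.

[B [B [B [B [C [D true]]] || [C [D p]]] || [C [D p]]] || [C [D ! [D p]]]]

5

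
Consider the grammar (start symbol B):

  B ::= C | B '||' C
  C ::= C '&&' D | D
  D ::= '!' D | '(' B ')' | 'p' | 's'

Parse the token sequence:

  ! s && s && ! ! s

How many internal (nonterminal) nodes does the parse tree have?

10

[B [C [C [C [D ! [D s]]] && [D s]] && [D ! [D ! [D s]]]]]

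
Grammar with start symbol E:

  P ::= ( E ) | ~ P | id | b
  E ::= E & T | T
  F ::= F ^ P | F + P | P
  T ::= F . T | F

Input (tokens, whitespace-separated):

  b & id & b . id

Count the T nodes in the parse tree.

[E [E [E [T [F [P b]]]] & [T [F [P id]]]] & [T [F [P b]] . [T [F [P id]]]]]

4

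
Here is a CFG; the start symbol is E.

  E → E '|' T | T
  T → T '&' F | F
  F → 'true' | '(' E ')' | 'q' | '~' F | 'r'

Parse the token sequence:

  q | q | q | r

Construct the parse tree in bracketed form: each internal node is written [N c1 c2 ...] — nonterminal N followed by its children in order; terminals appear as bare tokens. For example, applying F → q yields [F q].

E
E | T
E | T | T
E | T | T | T
T | T | T | T
F | T | T | T
q | T | T | T
q | F | T | T
q | q | T | T
q | q | F | T
q | q | q | T
q | q | q | F
q | q | q | r

[E [E [E [E [T [F q]]] | [T [F q]]] | [T [F q]]] | [T [F r]]]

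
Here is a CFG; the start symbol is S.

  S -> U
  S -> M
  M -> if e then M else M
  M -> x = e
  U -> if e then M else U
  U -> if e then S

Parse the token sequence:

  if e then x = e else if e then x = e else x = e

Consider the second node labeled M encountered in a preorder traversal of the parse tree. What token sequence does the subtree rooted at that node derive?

x = e

[S [M if e then [M x = e] else [M if e then [M x = e] else [M x = e]]]]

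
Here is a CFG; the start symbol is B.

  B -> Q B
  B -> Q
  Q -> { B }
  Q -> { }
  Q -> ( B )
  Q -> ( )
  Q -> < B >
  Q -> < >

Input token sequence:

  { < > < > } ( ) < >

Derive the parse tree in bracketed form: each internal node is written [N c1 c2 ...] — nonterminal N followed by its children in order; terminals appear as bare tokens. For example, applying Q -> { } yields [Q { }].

B
Q B
{ B } B
{ Q B } B
{ < > B } B
{ < > Q } B
{ < > < > } B
{ < > < > } Q B
{ < > < > } ( ) B
{ < > < > } ( ) Q
{ < > < > } ( ) < >

[B [Q { [B [Q < >] [B [Q < >]]] }] [B [Q ( )] [B [Q < >]]]]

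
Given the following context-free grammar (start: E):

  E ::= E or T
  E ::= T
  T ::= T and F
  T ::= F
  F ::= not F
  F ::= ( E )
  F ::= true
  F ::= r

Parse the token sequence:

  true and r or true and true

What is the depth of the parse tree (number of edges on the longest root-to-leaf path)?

5

[E [E [T [T [F true]] and [F r]]] or [T [T [F true]] and [F true]]]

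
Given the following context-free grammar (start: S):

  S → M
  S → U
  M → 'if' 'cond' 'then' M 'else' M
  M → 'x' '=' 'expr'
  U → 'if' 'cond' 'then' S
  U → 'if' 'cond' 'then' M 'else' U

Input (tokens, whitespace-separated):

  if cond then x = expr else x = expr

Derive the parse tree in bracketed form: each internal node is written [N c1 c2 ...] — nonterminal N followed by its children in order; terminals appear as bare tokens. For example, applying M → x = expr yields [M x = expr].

[S [M if cond then [M x = expr] else [M x = expr]]]

S
M
if cond then M else M
if cond then x = expr else M
if cond then x = expr else x = expr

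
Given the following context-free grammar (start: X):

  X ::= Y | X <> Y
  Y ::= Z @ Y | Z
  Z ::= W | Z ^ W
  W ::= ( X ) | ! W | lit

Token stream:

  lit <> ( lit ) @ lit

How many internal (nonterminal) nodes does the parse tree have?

15

[X [X [Y [Z [W lit]]]] <> [Y [Z [W ( [X [Y [Z [W lit]]]] )]] @ [Y [Z [W lit]]]]]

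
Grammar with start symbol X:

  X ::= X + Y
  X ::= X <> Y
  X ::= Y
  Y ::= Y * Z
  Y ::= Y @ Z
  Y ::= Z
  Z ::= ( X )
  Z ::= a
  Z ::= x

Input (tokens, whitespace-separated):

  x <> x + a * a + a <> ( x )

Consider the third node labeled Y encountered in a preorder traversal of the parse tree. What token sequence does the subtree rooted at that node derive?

a * a

[X [X [X [X [X [Y [Z x]]] <> [Y [Z x]]] + [Y [Y [Z a]] * [Z a]]] + [Y [Z a]]] <> [Y [Z ( [X [Y [Z x]]] )]]]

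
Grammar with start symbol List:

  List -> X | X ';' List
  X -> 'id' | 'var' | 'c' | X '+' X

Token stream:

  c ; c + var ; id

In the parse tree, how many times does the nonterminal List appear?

[List [X c] ; [List [X [X c] + [X var]] ; [List [X id]]]]

3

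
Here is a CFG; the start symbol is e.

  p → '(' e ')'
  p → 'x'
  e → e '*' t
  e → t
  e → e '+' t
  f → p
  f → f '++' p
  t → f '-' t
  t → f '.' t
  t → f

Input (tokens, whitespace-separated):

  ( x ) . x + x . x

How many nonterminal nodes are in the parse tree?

18

[e [e [t [f [p ( [e [t [f [p x]]]] )]] . [t [f [p x]]]]] + [t [f [p x]] . [t [f [p x]]]]]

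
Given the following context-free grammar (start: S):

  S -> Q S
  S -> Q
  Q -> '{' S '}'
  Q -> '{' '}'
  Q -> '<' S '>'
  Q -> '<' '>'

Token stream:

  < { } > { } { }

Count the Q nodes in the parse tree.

[S [Q < [S [Q { }]] >] [S [Q { }] [S [Q { }]]]]

4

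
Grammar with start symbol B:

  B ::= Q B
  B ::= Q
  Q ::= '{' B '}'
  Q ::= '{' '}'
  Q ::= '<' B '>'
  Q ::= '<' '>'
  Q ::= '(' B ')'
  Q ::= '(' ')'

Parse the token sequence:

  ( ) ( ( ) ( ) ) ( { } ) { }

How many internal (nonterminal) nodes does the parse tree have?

[B [Q ( )] [B [Q ( [B [Q ( )] [B [Q ( )]]] )] [B [Q ( [B [Q { }]] )] [B [Q { }]]]]]

14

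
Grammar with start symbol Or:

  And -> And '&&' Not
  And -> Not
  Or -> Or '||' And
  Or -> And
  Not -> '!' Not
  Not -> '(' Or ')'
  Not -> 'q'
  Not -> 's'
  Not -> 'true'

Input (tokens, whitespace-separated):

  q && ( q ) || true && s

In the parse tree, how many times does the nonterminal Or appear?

3

[Or [Or [And [And [Not q]] && [Not ( [Or [And [Not q]]] )]]] || [And [And [Not true]] && [Not s]]]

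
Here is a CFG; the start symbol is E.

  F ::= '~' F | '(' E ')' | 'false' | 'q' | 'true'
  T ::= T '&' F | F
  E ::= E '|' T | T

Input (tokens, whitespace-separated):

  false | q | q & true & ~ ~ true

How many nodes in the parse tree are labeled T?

[E [E [E [T [F false]]] | [T [F q]]] | [T [T [T [F q]] & [F true]] & [F ~ [F ~ [F true]]]]]

5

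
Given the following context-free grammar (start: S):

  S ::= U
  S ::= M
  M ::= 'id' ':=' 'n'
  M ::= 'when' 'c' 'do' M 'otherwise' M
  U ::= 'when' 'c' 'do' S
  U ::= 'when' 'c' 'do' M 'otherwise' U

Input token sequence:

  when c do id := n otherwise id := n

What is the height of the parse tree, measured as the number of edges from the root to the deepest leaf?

[S [M when c do [M id := n] otherwise [M id := n]]]

3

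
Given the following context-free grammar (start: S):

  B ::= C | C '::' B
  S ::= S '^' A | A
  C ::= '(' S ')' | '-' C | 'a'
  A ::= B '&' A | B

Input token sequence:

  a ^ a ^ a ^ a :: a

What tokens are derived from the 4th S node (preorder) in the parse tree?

a

[S [S [S [S [A [B [C a]]]] ^ [A [B [C a]]]] ^ [A [B [C a]]]] ^ [A [B [C a] :: [B [C a]]]]]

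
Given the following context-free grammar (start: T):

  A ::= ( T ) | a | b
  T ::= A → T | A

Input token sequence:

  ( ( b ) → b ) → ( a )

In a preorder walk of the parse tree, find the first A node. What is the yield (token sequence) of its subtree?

( ( b ) → b )

[T [A ( [T [A ( [T [A b]] )] → [T [A b]]] )] → [T [A ( [T [A a]] )]]]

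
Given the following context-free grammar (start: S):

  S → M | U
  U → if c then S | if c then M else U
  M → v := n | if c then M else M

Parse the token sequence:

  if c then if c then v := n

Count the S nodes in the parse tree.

3

[S [U if c then [S [U if c then [S [M v := n]]]]]]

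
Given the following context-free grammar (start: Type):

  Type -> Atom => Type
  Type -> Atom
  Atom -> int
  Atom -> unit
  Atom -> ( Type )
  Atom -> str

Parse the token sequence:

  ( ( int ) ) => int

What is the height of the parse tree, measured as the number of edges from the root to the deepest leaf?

[Type [Atom ( [Type [Atom ( [Type [Atom int]] )]] )] => [Type [Atom int]]]

6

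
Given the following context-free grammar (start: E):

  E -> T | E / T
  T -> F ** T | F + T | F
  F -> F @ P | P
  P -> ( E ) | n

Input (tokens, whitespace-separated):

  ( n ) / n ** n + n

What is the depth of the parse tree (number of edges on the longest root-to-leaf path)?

9

[E [E [T [F [P ( [E [T [F [P n]]]] )]]]] / [T [F [P n]] ** [T [F [P n]] + [T [F [P n]]]]]]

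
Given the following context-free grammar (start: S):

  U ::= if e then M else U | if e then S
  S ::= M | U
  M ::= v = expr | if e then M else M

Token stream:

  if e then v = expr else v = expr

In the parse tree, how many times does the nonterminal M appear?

[S [M if e then [M v = expr] else [M v = expr]]]

3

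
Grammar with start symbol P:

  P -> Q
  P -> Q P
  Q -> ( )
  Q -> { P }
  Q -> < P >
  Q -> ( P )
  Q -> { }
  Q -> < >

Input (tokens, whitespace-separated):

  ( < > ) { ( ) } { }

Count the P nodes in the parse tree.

[P [Q ( [P [Q < >]] )] [P [Q { [P [Q ( )]] }] [P [Q { }]]]]

5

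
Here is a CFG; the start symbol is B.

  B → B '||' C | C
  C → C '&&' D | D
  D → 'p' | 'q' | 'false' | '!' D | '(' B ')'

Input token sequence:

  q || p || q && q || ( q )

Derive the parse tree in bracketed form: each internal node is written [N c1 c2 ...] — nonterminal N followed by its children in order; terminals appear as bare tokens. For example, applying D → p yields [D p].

[B [B [B [B [C [D q]]] || [C [D p]]] || [C [C [D q]] && [D q]]] || [C [D ( [B [C [D q]]] )]]]

B
B || C
B || C || C
B || C || C || C
C || C || C || C
D || C || C || C
q || C || C || C
q || D || C || C
q || p || C || C
q || p || C && D || C
q || p || D && D || C
q || p || q && D || C
q || p || q && q || C
q || p || q && q || D
q || p || q && q || ( B )
q || p || q && q || ( C )
q || p || q && q || ( D )
q || p || q && q || ( q )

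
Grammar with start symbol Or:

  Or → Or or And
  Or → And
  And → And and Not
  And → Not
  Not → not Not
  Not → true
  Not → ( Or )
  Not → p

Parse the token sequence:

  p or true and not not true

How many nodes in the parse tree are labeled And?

3

[Or [Or [And [Not p]]] or [And [And [Not true]] and [Not not [Not not [Not true]]]]]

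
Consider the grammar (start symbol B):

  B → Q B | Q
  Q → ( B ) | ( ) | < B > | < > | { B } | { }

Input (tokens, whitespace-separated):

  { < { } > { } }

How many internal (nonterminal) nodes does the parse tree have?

[B [Q { [B [Q < [B [Q { }]] >] [B [Q { }]]] }]]

8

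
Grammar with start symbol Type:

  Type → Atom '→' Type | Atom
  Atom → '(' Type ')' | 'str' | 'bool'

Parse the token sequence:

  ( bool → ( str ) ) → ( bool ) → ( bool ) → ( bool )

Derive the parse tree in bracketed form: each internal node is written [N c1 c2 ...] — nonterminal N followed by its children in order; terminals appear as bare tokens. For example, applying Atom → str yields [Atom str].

Type
Atom → Type
( Type ) → Type
( Atom → Type ) → Type
( bool → Type ) → Type
( bool → Atom ) → Type
( bool → ( Type ) ) → Type
( bool → ( Atom ) ) → Type
( bool → ( str ) ) → Type
( bool → ( str ) ) → Atom → Type
( bool → ( str ) ) → ( Type ) → Type
( bool → ( str ) ) → ( Atom ) → Type
( bool → ( str ) ) → ( bool ) → Type
( bool → ( str ) ) → ( bool ) → Atom → Type
( bool → ( str ) ) → ( bool ) → ( Type ) → Type
( bool → ( str ) ) → ( bool ) → ( Atom ) → Type
( bool → ( str ) ) → ( bool ) → ( bool ) → Type
( bool → ( str ) ) → ( bool ) → ( bool ) → Atom
( bool → ( str ) ) → ( bool ) → ( bool ) → ( Type )
( bool → ( str ) ) → ( bool ) → ( bool ) → ( Atom )
( bool → ( str ) ) → ( bool ) → ( bool ) → ( bool )

[Type [Atom ( [Type [Atom bool] → [Type [Atom ( [Type [Atom str]] )]]] )] → [Type [Atom ( [Type [Atom bool]] )] → [Type [Atom ( [Type [Atom bool]] )] → [Type [Atom ( [Type [Atom bool]] )]]]]]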